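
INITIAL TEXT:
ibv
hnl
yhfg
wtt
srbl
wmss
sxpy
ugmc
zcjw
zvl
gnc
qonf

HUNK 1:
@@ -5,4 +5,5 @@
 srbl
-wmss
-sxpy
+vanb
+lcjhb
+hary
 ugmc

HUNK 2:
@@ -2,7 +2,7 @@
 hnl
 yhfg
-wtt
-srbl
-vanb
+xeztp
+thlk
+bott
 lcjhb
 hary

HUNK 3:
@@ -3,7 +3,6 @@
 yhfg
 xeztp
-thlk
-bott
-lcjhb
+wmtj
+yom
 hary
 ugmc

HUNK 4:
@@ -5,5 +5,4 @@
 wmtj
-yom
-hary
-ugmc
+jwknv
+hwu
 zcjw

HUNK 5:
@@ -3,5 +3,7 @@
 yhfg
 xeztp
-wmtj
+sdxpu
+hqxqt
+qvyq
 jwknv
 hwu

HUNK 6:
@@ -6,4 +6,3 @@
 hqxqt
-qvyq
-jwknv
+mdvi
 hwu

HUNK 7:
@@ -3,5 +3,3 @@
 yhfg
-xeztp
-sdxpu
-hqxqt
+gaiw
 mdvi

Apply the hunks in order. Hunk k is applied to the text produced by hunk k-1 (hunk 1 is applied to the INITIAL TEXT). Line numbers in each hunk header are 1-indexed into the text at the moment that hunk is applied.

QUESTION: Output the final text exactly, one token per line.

Hunk 1: at line 5 remove [wmss,sxpy] add [vanb,lcjhb,hary] -> 13 lines: ibv hnl yhfg wtt srbl vanb lcjhb hary ugmc zcjw zvl gnc qonf
Hunk 2: at line 2 remove [wtt,srbl,vanb] add [xeztp,thlk,bott] -> 13 lines: ibv hnl yhfg xeztp thlk bott lcjhb hary ugmc zcjw zvl gnc qonf
Hunk 3: at line 3 remove [thlk,bott,lcjhb] add [wmtj,yom] -> 12 lines: ibv hnl yhfg xeztp wmtj yom hary ugmc zcjw zvl gnc qonf
Hunk 4: at line 5 remove [yom,hary,ugmc] add [jwknv,hwu] -> 11 lines: ibv hnl yhfg xeztp wmtj jwknv hwu zcjw zvl gnc qonf
Hunk 5: at line 3 remove [wmtj] add [sdxpu,hqxqt,qvyq] -> 13 lines: ibv hnl yhfg xeztp sdxpu hqxqt qvyq jwknv hwu zcjw zvl gnc qonf
Hunk 6: at line 6 remove [qvyq,jwknv] add [mdvi] -> 12 lines: ibv hnl yhfg xeztp sdxpu hqxqt mdvi hwu zcjw zvl gnc qonf
Hunk 7: at line 3 remove [xeztp,sdxpu,hqxqt] add [gaiw] -> 10 lines: ibv hnl yhfg gaiw mdvi hwu zcjw zvl gnc qonf

Answer: ibv
hnl
yhfg
gaiw
mdvi
hwu
zcjw
zvl
gnc
qonf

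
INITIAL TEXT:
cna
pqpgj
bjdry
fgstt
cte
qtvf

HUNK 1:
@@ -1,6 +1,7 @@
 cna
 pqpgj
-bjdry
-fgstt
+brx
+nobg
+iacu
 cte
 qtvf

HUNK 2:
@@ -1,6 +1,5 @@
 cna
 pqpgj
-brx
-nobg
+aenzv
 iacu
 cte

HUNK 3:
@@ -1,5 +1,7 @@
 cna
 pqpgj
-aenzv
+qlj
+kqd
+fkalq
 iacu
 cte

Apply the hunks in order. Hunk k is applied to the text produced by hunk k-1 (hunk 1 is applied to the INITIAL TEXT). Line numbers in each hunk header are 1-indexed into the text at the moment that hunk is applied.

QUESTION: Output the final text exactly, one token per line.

Answer: cna
pqpgj
qlj
kqd
fkalq
iacu
cte
qtvf

Derivation:
Hunk 1: at line 1 remove [bjdry,fgstt] add [brx,nobg,iacu] -> 7 lines: cna pqpgj brx nobg iacu cte qtvf
Hunk 2: at line 1 remove [brx,nobg] add [aenzv] -> 6 lines: cna pqpgj aenzv iacu cte qtvf
Hunk 3: at line 1 remove [aenzv] add [qlj,kqd,fkalq] -> 8 lines: cna pqpgj qlj kqd fkalq iacu cte qtvf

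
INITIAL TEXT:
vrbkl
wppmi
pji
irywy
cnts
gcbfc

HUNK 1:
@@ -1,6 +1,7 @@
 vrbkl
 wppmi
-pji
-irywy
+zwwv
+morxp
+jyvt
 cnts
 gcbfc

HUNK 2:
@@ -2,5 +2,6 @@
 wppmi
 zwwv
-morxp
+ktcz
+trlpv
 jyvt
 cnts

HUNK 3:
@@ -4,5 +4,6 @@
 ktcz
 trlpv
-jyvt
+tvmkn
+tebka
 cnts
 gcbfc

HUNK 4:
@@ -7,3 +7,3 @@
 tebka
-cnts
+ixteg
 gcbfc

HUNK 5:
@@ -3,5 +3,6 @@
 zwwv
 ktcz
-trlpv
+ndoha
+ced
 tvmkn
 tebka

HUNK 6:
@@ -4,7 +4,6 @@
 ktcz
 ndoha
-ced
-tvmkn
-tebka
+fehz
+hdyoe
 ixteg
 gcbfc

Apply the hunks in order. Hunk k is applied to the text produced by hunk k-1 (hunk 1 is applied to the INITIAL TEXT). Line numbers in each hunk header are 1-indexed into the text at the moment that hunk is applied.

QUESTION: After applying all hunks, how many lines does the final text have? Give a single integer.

Hunk 1: at line 1 remove [pji,irywy] add [zwwv,morxp,jyvt] -> 7 lines: vrbkl wppmi zwwv morxp jyvt cnts gcbfc
Hunk 2: at line 2 remove [morxp] add [ktcz,trlpv] -> 8 lines: vrbkl wppmi zwwv ktcz trlpv jyvt cnts gcbfc
Hunk 3: at line 4 remove [jyvt] add [tvmkn,tebka] -> 9 lines: vrbkl wppmi zwwv ktcz trlpv tvmkn tebka cnts gcbfc
Hunk 4: at line 7 remove [cnts] add [ixteg] -> 9 lines: vrbkl wppmi zwwv ktcz trlpv tvmkn tebka ixteg gcbfc
Hunk 5: at line 3 remove [trlpv] add [ndoha,ced] -> 10 lines: vrbkl wppmi zwwv ktcz ndoha ced tvmkn tebka ixteg gcbfc
Hunk 6: at line 4 remove [ced,tvmkn,tebka] add [fehz,hdyoe] -> 9 lines: vrbkl wppmi zwwv ktcz ndoha fehz hdyoe ixteg gcbfc
Final line count: 9

Answer: 9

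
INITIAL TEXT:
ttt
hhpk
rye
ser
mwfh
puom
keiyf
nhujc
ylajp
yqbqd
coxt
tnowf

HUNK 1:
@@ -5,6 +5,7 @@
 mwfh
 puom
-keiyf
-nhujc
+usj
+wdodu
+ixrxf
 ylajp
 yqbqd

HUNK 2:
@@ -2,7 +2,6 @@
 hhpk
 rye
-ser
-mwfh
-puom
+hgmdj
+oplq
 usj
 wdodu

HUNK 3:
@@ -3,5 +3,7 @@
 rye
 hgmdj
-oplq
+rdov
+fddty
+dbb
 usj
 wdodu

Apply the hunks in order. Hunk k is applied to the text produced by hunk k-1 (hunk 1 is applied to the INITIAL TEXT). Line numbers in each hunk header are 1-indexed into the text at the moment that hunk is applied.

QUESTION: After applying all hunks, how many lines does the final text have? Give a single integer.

Hunk 1: at line 5 remove [keiyf,nhujc] add [usj,wdodu,ixrxf] -> 13 lines: ttt hhpk rye ser mwfh puom usj wdodu ixrxf ylajp yqbqd coxt tnowf
Hunk 2: at line 2 remove [ser,mwfh,puom] add [hgmdj,oplq] -> 12 lines: ttt hhpk rye hgmdj oplq usj wdodu ixrxf ylajp yqbqd coxt tnowf
Hunk 3: at line 3 remove [oplq] add [rdov,fddty,dbb] -> 14 lines: ttt hhpk rye hgmdj rdov fddty dbb usj wdodu ixrxf ylajp yqbqd coxt tnowf
Final line count: 14

Answer: 14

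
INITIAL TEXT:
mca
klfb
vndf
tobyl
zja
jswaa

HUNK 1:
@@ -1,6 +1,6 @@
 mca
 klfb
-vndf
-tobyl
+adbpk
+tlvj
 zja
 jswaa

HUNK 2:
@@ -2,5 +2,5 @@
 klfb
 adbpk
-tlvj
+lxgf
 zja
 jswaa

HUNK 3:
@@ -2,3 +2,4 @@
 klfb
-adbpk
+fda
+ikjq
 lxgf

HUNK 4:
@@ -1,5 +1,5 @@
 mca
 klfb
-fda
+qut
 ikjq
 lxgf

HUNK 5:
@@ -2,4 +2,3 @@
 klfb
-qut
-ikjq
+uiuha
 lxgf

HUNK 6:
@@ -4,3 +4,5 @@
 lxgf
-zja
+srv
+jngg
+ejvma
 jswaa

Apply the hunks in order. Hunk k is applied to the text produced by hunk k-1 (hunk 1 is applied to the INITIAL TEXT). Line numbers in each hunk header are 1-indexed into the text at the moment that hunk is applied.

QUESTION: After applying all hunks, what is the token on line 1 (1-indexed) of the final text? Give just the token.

Answer: mca

Derivation:
Hunk 1: at line 1 remove [vndf,tobyl] add [adbpk,tlvj] -> 6 lines: mca klfb adbpk tlvj zja jswaa
Hunk 2: at line 2 remove [tlvj] add [lxgf] -> 6 lines: mca klfb adbpk lxgf zja jswaa
Hunk 3: at line 2 remove [adbpk] add [fda,ikjq] -> 7 lines: mca klfb fda ikjq lxgf zja jswaa
Hunk 4: at line 1 remove [fda] add [qut] -> 7 lines: mca klfb qut ikjq lxgf zja jswaa
Hunk 5: at line 2 remove [qut,ikjq] add [uiuha] -> 6 lines: mca klfb uiuha lxgf zja jswaa
Hunk 6: at line 4 remove [zja] add [srv,jngg,ejvma] -> 8 lines: mca klfb uiuha lxgf srv jngg ejvma jswaa
Final line 1: mca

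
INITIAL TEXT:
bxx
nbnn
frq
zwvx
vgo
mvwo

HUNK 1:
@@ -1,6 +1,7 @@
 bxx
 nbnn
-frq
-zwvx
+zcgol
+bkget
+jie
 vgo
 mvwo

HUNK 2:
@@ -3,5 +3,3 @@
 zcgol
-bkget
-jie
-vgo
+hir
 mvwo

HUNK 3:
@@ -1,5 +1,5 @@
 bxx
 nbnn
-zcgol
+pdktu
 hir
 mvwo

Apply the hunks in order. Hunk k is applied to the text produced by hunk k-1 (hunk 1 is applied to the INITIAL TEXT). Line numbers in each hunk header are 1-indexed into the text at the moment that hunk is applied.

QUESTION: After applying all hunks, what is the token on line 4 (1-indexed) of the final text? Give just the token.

Hunk 1: at line 1 remove [frq,zwvx] add [zcgol,bkget,jie] -> 7 lines: bxx nbnn zcgol bkget jie vgo mvwo
Hunk 2: at line 3 remove [bkget,jie,vgo] add [hir] -> 5 lines: bxx nbnn zcgol hir mvwo
Hunk 3: at line 1 remove [zcgol] add [pdktu] -> 5 lines: bxx nbnn pdktu hir mvwo
Final line 4: hir

Answer: hir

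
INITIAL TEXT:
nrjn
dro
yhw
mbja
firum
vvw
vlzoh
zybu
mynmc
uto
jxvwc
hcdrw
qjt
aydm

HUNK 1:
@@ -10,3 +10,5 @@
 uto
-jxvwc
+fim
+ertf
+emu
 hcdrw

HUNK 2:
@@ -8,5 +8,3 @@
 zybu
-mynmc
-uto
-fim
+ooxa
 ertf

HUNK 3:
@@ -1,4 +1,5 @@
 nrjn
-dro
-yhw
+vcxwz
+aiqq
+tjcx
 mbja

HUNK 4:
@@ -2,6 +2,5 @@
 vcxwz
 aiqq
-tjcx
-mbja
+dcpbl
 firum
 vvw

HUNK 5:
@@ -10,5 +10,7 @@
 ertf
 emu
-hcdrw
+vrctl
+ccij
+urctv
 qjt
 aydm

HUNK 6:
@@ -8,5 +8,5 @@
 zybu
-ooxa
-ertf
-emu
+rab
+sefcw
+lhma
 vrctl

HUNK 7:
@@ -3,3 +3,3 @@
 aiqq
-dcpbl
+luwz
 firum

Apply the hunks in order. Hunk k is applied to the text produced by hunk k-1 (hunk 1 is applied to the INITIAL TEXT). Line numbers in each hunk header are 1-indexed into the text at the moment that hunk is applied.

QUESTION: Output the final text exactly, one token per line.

Answer: nrjn
vcxwz
aiqq
luwz
firum
vvw
vlzoh
zybu
rab
sefcw
lhma
vrctl
ccij
urctv
qjt
aydm

Derivation:
Hunk 1: at line 10 remove [jxvwc] add [fim,ertf,emu] -> 16 lines: nrjn dro yhw mbja firum vvw vlzoh zybu mynmc uto fim ertf emu hcdrw qjt aydm
Hunk 2: at line 8 remove [mynmc,uto,fim] add [ooxa] -> 14 lines: nrjn dro yhw mbja firum vvw vlzoh zybu ooxa ertf emu hcdrw qjt aydm
Hunk 3: at line 1 remove [dro,yhw] add [vcxwz,aiqq,tjcx] -> 15 lines: nrjn vcxwz aiqq tjcx mbja firum vvw vlzoh zybu ooxa ertf emu hcdrw qjt aydm
Hunk 4: at line 2 remove [tjcx,mbja] add [dcpbl] -> 14 lines: nrjn vcxwz aiqq dcpbl firum vvw vlzoh zybu ooxa ertf emu hcdrw qjt aydm
Hunk 5: at line 10 remove [hcdrw] add [vrctl,ccij,urctv] -> 16 lines: nrjn vcxwz aiqq dcpbl firum vvw vlzoh zybu ooxa ertf emu vrctl ccij urctv qjt aydm
Hunk 6: at line 8 remove [ooxa,ertf,emu] add [rab,sefcw,lhma] -> 16 lines: nrjn vcxwz aiqq dcpbl firum vvw vlzoh zybu rab sefcw lhma vrctl ccij urctv qjt aydm
Hunk 7: at line 3 remove [dcpbl] add [luwz] -> 16 lines: nrjn vcxwz aiqq luwz firum vvw vlzoh zybu rab sefcw lhma vrctl ccij urctv qjt aydm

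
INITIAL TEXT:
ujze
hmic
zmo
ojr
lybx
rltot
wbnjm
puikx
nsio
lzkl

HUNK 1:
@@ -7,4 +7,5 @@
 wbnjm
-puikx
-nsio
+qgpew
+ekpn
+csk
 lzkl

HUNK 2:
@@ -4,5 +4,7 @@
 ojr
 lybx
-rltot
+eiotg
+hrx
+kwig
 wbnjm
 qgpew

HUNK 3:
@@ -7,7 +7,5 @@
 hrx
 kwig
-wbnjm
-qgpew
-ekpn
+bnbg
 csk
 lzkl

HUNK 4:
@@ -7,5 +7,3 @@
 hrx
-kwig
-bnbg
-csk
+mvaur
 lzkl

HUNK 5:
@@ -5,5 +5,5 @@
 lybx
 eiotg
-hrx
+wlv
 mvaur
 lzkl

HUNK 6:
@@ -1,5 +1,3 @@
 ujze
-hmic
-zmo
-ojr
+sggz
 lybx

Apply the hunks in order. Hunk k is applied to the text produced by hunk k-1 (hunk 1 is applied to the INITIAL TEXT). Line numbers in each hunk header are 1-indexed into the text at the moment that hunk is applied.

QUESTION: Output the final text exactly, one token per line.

Hunk 1: at line 7 remove [puikx,nsio] add [qgpew,ekpn,csk] -> 11 lines: ujze hmic zmo ojr lybx rltot wbnjm qgpew ekpn csk lzkl
Hunk 2: at line 4 remove [rltot] add [eiotg,hrx,kwig] -> 13 lines: ujze hmic zmo ojr lybx eiotg hrx kwig wbnjm qgpew ekpn csk lzkl
Hunk 3: at line 7 remove [wbnjm,qgpew,ekpn] add [bnbg] -> 11 lines: ujze hmic zmo ojr lybx eiotg hrx kwig bnbg csk lzkl
Hunk 4: at line 7 remove [kwig,bnbg,csk] add [mvaur] -> 9 lines: ujze hmic zmo ojr lybx eiotg hrx mvaur lzkl
Hunk 5: at line 5 remove [hrx] add [wlv] -> 9 lines: ujze hmic zmo ojr lybx eiotg wlv mvaur lzkl
Hunk 6: at line 1 remove [hmic,zmo,ojr] add [sggz] -> 7 lines: ujze sggz lybx eiotg wlv mvaur lzkl

Answer: ujze
sggz
lybx
eiotg
wlv
mvaur
lzkl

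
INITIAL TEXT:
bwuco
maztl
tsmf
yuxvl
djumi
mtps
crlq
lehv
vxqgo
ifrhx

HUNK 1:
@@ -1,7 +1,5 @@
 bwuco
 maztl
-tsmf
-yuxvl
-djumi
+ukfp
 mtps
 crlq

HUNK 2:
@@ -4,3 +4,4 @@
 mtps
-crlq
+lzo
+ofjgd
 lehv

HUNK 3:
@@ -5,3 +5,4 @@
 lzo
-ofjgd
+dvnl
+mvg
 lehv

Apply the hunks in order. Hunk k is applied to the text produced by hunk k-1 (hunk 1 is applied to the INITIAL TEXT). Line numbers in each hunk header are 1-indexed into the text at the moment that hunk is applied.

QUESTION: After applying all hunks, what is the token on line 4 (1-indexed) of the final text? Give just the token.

Answer: mtps

Derivation:
Hunk 1: at line 1 remove [tsmf,yuxvl,djumi] add [ukfp] -> 8 lines: bwuco maztl ukfp mtps crlq lehv vxqgo ifrhx
Hunk 2: at line 4 remove [crlq] add [lzo,ofjgd] -> 9 lines: bwuco maztl ukfp mtps lzo ofjgd lehv vxqgo ifrhx
Hunk 3: at line 5 remove [ofjgd] add [dvnl,mvg] -> 10 lines: bwuco maztl ukfp mtps lzo dvnl mvg lehv vxqgo ifrhx
Final line 4: mtps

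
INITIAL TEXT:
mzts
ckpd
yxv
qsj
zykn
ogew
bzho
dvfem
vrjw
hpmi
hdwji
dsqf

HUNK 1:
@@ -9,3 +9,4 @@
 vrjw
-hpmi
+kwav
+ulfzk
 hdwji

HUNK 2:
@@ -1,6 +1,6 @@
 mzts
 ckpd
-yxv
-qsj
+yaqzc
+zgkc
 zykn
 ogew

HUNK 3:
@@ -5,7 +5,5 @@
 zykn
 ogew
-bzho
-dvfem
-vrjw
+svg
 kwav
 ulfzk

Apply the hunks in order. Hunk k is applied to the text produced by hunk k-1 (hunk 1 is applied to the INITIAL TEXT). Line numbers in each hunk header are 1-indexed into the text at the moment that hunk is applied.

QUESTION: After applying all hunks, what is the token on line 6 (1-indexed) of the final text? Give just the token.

Answer: ogew

Derivation:
Hunk 1: at line 9 remove [hpmi] add [kwav,ulfzk] -> 13 lines: mzts ckpd yxv qsj zykn ogew bzho dvfem vrjw kwav ulfzk hdwji dsqf
Hunk 2: at line 1 remove [yxv,qsj] add [yaqzc,zgkc] -> 13 lines: mzts ckpd yaqzc zgkc zykn ogew bzho dvfem vrjw kwav ulfzk hdwji dsqf
Hunk 3: at line 5 remove [bzho,dvfem,vrjw] add [svg] -> 11 lines: mzts ckpd yaqzc zgkc zykn ogew svg kwav ulfzk hdwji dsqf
Final line 6: ogew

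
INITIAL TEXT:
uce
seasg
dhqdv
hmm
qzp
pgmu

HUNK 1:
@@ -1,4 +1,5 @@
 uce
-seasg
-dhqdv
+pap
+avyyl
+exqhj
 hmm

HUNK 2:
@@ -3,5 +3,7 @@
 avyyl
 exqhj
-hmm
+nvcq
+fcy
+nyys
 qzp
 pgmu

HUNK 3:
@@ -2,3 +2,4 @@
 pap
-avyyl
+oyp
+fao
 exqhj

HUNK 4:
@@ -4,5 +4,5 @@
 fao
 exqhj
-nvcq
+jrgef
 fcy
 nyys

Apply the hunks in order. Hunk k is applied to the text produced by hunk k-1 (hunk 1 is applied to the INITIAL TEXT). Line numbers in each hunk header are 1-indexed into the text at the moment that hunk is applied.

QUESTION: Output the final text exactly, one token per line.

Hunk 1: at line 1 remove [seasg,dhqdv] add [pap,avyyl,exqhj] -> 7 lines: uce pap avyyl exqhj hmm qzp pgmu
Hunk 2: at line 3 remove [hmm] add [nvcq,fcy,nyys] -> 9 lines: uce pap avyyl exqhj nvcq fcy nyys qzp pgmu
Hunk 3: at line 2 remove [avyyl] add [oyp,fao] -> 10 lines: uce pap oyp fao exqhj nvcq fcy nyys qzp pgmu
Hunk 4: at line 4 remove [nvcq] add [jrgef] -> 10 lines: uce pap oyp fao exqhj jrgef fcy nyys qzp pgmu

Answer: uce
pap
oyp
fao
exqhj
jrgef
fcy
nyys
qzp
pgmu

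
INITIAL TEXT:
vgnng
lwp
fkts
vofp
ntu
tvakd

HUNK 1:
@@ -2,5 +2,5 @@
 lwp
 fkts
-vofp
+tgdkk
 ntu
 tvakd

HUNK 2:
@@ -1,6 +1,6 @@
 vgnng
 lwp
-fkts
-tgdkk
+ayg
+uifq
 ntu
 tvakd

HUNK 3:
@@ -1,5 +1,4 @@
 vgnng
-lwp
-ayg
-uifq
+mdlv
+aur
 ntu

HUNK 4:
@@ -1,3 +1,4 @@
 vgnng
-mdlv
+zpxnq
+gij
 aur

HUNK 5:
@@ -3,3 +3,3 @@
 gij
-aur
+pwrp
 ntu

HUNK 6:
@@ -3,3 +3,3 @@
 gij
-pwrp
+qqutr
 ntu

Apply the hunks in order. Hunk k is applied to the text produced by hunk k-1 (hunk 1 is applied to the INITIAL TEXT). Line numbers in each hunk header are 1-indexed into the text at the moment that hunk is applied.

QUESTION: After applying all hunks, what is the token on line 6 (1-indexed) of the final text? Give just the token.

Answer: tvakd

Derivation:
Hunk 1: at line 2 remove [vofp] add [tgdkk] -> 6 lines: vgnng lwp fkts tgdkk ntu tvakd
Hunk 2: at line 1 remove [fkts,tgdkk] add [ayg,uifq] -> 6 lines: vgnng lwp ayg uifq ntu tvakd
Hunk 3: at line 1 remove [lwp,ayg,uifq] add [mdlv,aur] -> 5 lines: vgnng mdlv aur ntu tvakd
Hunk 4: at line 1 remove [mdlv] add [zpxnq,gij] -> 6 lines: vgnng zpxnq gij aur ntu tvakd
Hunk 5: at line 3 remove [aur] add [pwrp] -> 6 lines: vgnng zpxnq gij pwrp ntu tvakd
Hunk 6: at line 3 remove [pwrp] add [qqutr] -> 6 lines: vgnng zpxnq gij qqutr ntu tvakd
Final line 6: tvakd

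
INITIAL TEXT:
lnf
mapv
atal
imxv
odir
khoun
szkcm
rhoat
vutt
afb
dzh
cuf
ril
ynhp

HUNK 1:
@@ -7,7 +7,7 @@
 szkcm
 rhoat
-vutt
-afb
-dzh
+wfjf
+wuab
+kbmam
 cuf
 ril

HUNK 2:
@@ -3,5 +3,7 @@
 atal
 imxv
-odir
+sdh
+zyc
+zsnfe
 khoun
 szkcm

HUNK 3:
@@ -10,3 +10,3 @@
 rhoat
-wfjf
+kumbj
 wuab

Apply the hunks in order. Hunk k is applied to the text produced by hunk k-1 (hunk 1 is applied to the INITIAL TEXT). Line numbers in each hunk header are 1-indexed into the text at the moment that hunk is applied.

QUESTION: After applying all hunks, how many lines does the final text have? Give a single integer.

Answer: 16

Derivation:
Hunk 1: at line 7 remove [vutt,afb,dzh] add [wfjf,wuab,kbmam] -> 14 lines: lnf mapv atal imxv odir khoun szkcm rhoat wfjf wuab kbmam cuf ril ynhp
Hunk 2: at line 3 remove [odir] add [sdh,zyc,zsnfe] -> 16 lines: lnf mapv atal imxv sdh zyc zsnfe khoun szkcm rhoat wfjf wuab kbmam cuf ril ynhp
Hunk 3: at line 10 remove [wfjf] add [kumbj] -> 16 lines: lnf mapv atal imxv sdh zyc zsnfe khoun szkcm rhoat kumbj wuab kbmam cuf ril ynhp
Final line count: 16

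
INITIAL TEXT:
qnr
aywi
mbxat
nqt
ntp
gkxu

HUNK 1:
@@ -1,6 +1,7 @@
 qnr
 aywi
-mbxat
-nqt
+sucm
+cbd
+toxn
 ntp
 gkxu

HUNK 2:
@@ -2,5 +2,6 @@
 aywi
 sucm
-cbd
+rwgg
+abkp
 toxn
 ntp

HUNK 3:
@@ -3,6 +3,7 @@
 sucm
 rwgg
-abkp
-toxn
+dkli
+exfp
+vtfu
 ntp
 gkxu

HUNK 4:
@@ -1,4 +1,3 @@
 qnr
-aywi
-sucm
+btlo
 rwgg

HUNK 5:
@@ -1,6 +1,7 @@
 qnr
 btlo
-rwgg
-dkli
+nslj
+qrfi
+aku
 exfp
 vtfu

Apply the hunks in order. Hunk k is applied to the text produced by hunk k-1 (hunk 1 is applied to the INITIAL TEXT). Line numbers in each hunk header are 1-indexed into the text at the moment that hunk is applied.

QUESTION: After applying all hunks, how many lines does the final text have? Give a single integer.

Hunk 1: at line 1 remove [mbxat,nqt] add [sucm,cbd,toxn] -> 7 lines: qnr aywi sucm cbd toxn ntp gkxu
Hunk 2: at line 2 remove [cbd] add [rwgg,abkp] -> 8 lines: qnr aywi sucm rwgg abkp toxn ntp gkxu
Hunk 3: at line 3 remove [abkp,toxn] add [dkli,exfp,vtfu] -> 9 lines: qnr aywi sucm rwgg dkli exfp vtfu ntp gkxu
Hunk 4: at line 1 remove [aywi,sucm] add [btlo] -> 8 lines: qnr btlo rwgg dkli exfp vtfu ntp gkxu
Hunk 5: at line 1 remove [rwgg,dkli] add [nslj,qrfi,aku] -> 9 lines: qnr btlo nslj qrfi aku exfp vtfu ntp gkxu
Final line count: 9

Answer: 9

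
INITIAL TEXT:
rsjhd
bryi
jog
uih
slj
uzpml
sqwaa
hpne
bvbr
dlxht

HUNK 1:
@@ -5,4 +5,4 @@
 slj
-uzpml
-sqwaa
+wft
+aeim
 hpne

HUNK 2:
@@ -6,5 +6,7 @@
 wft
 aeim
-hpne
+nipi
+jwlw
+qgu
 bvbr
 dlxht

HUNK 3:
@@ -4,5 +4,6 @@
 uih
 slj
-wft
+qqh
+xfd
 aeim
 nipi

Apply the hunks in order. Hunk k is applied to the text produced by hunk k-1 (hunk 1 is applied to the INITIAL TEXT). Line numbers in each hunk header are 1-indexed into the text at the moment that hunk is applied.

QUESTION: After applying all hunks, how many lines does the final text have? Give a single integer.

Answer: 13

Derivation:
Hunk 1: at line 5 remove [uzpml,sqwaa] add [wft,aeim] -> 10 lines: rsjhd bryi jog uih slj wft aeim hpne bvbr dlxht
Hunk 2: at line 6 remove [hpne] add [nipi,jwlw,qgu] -> 12 lines: rsjhd bryi jog uih slj wft aeim nipi jwlw qgu bvbr dlxht
Hunk 3: at line 4 remove [wft] add [qqh,xfd] -> 13 lines: rsjhd bryi jog uih slj qqh xfd aeim nipi jwlw qgu bvbr dlxht
Final line count: 13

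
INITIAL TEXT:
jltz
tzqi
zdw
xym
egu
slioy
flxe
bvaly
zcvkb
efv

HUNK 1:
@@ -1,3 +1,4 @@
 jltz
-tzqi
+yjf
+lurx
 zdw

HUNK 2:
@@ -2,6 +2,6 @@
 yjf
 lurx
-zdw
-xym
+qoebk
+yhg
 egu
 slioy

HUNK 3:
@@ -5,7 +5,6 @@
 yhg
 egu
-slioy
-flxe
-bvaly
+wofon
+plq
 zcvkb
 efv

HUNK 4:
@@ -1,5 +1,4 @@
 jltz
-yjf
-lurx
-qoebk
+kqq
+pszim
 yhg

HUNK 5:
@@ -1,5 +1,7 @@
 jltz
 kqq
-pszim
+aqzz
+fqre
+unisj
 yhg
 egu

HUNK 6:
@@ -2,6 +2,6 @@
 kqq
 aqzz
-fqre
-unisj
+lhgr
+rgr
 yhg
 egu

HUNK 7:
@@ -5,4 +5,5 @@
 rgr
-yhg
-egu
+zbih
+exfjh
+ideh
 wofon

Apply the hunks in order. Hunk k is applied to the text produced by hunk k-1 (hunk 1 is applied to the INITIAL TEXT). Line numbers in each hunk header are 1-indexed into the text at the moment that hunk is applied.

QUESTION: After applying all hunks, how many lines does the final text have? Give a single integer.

Answer: 12

Derivation:
Hunk 1: at line 1 remove [tzqi] add [yjf,lurx] -> 11 lines: jltz yjf lurx zdw xym egu slioy flxe bvaly zcvkb efv
Hunk 2: at line 2 remove [zdw,xym] add [qoebk,yhg] -> 11 lines: jltz yjf lurx qoebk yhg egu slioy flxe bvaly zcvkb efv
Hunk 3: at line 5 remove [slioy,flxe,bvaly] add [wofon,plq] -> 10 lines: jltz yjf lurx qoebk yhg egu wofon plq zcvkb efv
Hunk 4: at line 1 remove [yjf,lurx,qoebk] add [kqq,pszim] -> 9 lines: jltz kqq pszim yhg egu wofon plq zcvkb efv
Hunk 5: at line 1 remove [pszim] add [aqzz,fqre,unisj] -> 11 lines: jltz kqq aqzz fqre unisj yhg egu wofon plq zcvkb efv
Hunk 6: at line 2 remove [fqre,unisj] add [lhgr,rgr] -> 11 lines: jltz kqq aqzz lhgr rgr yhg egu wofon plq zcvkb efv
Hunk 7: at line 5 remove [yhg,egu] add [zbih,exfjh,ideh] -> 12 lines: jltz kqq aqzz lhgr rgr zbih exfjh ideh wofon plq zcvkb efv
Final line count: 12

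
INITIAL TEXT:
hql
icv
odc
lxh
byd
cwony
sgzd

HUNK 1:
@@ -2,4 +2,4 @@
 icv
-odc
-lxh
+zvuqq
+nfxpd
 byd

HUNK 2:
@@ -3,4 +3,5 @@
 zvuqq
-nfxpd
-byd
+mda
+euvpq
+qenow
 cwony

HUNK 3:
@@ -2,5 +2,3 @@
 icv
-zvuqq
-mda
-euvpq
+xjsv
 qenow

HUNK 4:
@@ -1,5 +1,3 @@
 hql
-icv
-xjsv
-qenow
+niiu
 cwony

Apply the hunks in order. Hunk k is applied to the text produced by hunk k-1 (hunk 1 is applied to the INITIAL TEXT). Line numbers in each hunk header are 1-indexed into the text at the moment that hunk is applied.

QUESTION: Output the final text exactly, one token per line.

Hunk 1: at line 2 remove [odc,lxh] add [zvuqq,nfxpd] -> 7 lines: hql icv zvuqq nfxpd byd cwony sgzd
Hunk 2: at line 3 remove [nfxpd,byd] add [mda,euvpq,qenow] -> 8 lines: hql icv zvuqq mda euvpq qenow cwony sgzd
Hunk 3: at line 2 remove [zvuqq,mda,euvpq] add [xjsv] -> 6 lines: hql icv xjsv qenow cwony sgzd
Hunk 4: at line 1 remove [icv,xjsv,qenow] add [niiu] -> 4 lines: hql niiu cwony sgzd

Answer: hql
niiu
cwony
sgzd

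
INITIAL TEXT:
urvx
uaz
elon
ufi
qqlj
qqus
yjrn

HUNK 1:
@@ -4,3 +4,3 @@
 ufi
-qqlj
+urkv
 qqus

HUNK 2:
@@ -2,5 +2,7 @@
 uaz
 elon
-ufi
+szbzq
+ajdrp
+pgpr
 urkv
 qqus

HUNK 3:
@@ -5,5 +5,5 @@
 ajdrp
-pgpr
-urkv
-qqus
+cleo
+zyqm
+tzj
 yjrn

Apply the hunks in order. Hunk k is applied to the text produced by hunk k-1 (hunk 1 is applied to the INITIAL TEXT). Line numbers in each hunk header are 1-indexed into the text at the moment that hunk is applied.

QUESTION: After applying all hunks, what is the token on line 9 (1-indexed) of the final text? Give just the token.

Answer: yjrn

Derivation:
Hunk 1: at line 4 remove [qqlj] add [urkv] -> 7 lines: urvx uaz elon ufi urkv qqus yjrn
Hunk 2: at line 2 remove [ufi] add [szbzq,ajdrp,pgpr] -> 9 lines: urvx uaz elon szbzq ajdrp pgpr urkv qqus yjrn
Hunk 3: at line 5 remove [pgpr,urkv,qqus] add [cleo,zyqm,tzj] -> 9 lines: urvx uaz elon szbzq ajdrp cleo zyqm tzj yjrn
Final line 9: yjrn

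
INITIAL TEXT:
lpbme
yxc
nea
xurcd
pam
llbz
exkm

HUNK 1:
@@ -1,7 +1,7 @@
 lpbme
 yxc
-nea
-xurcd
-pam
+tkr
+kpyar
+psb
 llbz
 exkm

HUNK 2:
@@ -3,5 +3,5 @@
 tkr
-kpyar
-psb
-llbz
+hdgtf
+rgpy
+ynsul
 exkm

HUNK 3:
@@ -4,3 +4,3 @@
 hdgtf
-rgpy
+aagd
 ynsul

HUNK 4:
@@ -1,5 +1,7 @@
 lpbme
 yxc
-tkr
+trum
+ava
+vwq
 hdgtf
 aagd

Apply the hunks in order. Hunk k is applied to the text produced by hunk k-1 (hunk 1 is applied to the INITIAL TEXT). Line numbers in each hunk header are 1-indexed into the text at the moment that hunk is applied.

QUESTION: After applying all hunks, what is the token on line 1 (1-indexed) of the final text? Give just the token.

Answer: lpbme

Derivation:
Hunk 1: at line 1 remove [nea,xurcd,pam] add [tkr,kpyar,psb] -> 7 lines: lpbme yxc tkr kpyar psb llbz exkm
Hunk 2: at line 3 remove [kpyar,psb,llbz] add [hdgtf,rgpy,ynsul] -> 7 lines: lpbme yxc tkr hdgtf rgpy ynsul exkm
Hunk 3: at line 4 remove [rgpy] add [aagd] -> 7 lines: lpbme yxc tkr hdgtf aagd ynsul exkm
Hunk 4: at line 1 remove [tkr] add [trum,ava,vwq] -> 9 lines: lpbme yxc trum ava vwq hdgtf aagd ynsul exkm
Final line 1: lpbme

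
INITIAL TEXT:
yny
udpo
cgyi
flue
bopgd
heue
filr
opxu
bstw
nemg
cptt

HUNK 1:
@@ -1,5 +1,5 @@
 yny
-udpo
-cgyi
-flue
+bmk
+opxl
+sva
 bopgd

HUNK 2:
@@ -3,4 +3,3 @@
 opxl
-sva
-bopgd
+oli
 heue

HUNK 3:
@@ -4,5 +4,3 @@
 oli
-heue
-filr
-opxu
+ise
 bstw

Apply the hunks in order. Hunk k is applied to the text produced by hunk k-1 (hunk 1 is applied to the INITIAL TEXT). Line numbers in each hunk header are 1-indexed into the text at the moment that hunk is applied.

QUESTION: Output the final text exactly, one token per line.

Hunk 1: at line 1 remove [udpo,cgyi,flue] add [bmk,opxl,sva] -> 11 lines: yny bmk opxl sva bopgd heue filr opxu bstw nemg cptt
Hunk 2: at line 3 remove [sva,bopgd] add [oli] -> 10 lines: yny bmk opxl oli heue filr opxu bstw nemg cptt
Hunk 3: at line 4 remove [heue,filr,opxu] add [ise] -> 8 lines: yny bmk opxl oli ise bstw nemg cptt

Answer: yny
bmk
opxl
oli
ise
bstw
nemg
cptt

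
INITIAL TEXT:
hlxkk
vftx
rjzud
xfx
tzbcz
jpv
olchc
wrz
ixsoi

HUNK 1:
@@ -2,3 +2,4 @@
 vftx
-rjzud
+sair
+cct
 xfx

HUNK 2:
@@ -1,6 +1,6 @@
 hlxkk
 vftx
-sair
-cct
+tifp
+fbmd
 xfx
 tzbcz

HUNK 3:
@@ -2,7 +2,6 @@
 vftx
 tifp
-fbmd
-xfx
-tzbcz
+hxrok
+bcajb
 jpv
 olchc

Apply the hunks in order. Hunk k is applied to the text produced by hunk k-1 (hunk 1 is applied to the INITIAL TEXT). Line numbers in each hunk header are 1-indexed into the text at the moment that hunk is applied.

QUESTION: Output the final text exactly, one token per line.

Hunk 1: at line 2 remove [rjzud] add [sair,cct] -> 10 lines: hlxkk vftx sair cct xfx tzbcz jpv olchc wrz ixsoi
Hunk 2: at line 1 remove [sair,cct] add [tifp,fbmd] -> 10 lines: hlxkk vftx tifp fbmd xfx tzbcz jpv olchc wrz ixsoi
Hunk 3: at line 2 remove [fbmd,xfx,tzbcz] add [hxrok,bcajb] -> 9 lines: hlxkk vftx tifp hxrok bcajb jpv olchc wrz ixsoi

Answer: hlxkk
vftx
tifp
hxrok
bcajb
jpv
olchc
wrz
ixsoi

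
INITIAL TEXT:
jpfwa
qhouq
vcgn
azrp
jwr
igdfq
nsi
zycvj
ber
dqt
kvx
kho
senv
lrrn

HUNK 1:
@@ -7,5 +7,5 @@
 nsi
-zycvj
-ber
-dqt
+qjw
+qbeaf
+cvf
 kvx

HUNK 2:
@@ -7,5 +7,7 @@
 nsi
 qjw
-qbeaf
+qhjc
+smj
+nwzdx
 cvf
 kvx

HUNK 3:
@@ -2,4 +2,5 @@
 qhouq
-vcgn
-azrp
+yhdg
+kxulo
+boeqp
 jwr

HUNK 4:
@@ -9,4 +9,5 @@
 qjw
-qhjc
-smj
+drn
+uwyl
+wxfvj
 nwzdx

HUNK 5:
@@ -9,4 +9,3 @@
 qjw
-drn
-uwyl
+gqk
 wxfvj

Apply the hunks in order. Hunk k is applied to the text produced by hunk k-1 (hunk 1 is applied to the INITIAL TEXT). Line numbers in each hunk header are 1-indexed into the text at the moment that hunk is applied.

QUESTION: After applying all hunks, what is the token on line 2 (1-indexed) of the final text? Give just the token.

Hunk 1: at line 7 remove [zycvj,ber,dqt] add [qjw,qbeaf,cvf] -> 14 lines: jpfwa qhouq vcgn azrp jwr igdfq nsi qjw qbeaf cvf kvx kho senv lrrn
Hunk 2: at line 7 remove [qbeaf] add [qhjc,smj,nwzdx] -> 16 lines: jpfwa qhouq vcgn azrp jwr igdfq nsi qjw qhjc smj nwzdx cvf kvx kho senv lrrn
Hunk 3: at line 2 remove [vcgn,azrp] add [yhdg,kxulo,boeqp] -> 17 lines: jpfwa qhouq yhdg kxulo boeqp jwr igdfq nsi qjw qhjc smj nwzdx cvf kvx kho senv lrrn
Hunk 4: at line 9 remove [qhjc,smj] add [drn,uwyl,wxfvj] -> 18 lines: jpfwa qhouq yhdg kxulo boeqp jwr igdfq nsi qjw drn uwyl wxfvj nwzdx cvf kvx kho senv lrrn
Hunk 5: at line 9 remove [drn,uwyl] add [gqk] -> 17 lines: jpfwa qhouq yhdg kxulo boeqp jwr igdfq nsi qjw gqk wxfvj nwzdx cvf kvx kho senv lrrn
Final line 2: qhouq

Answer: qhouq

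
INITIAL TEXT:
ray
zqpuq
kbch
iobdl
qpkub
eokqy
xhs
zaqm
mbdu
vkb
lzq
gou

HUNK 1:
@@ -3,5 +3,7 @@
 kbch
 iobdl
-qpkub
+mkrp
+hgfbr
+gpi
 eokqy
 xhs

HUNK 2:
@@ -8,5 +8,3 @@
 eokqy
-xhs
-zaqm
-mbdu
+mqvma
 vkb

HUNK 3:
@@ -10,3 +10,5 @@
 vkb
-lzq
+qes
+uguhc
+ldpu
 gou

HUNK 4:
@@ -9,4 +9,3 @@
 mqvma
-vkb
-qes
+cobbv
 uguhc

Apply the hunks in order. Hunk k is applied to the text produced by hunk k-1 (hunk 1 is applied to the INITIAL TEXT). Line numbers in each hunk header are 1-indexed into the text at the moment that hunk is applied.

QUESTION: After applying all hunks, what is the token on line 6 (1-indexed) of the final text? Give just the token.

Answer: hgfbr

Derivation:
Hunk 1: at line 3 remove [qpkub] add [mkrp,hgfbr,gpi] -> 14 lines: ray zqpuq kbch iobdl mkrp hgfbr gpi eokqy xhs zaqm mbdu vkb lzq gou
Hunk 2: at line 8 remove [xhs,zaqm,mbdu] add [mqvma] -> 12 lines: ray zqpuq kbch iobdl mkrp hgfbr gpi eokqy mqvma vkb lzq gou
Hunk 3: at line 10 remove [lzq] add [qes,uguhc,ldpu] -> 14 lines: ray zqpuq kbch iobdl mkrp hgfbr gpi eokqy mqvma vkb qes uguhc ldpu gou
Hunk 4: at line 9 remove [vkb,qes] add [cobbv] -> 13 lines: ray zqpuq kbch iobdl mkrp hgfbr gpi eokqy mqvma cobbv uguhc ldpu gou
Final line 6: hgfbr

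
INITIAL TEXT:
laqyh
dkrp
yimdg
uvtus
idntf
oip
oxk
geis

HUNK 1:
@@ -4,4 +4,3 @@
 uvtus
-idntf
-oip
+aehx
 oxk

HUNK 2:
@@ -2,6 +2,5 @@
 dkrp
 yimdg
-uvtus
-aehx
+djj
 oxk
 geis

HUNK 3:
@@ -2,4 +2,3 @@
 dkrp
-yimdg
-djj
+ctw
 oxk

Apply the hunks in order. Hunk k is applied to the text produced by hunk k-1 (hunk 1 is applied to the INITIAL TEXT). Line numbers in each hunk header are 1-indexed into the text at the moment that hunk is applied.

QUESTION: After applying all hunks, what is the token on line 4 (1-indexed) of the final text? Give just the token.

Hunk 1: at line 4 remove [idntf,oip] add [aehx] -> 7 lines: laqyh dkrp yimdg uvtus aehx oxk geis
Hunk 2: at line 2 remove [uvtus,aehx] add [djj] -> 6 lines: laqyh dkrp yimdg djj oxk geis
Hunk 3: at line 2 remove [yimdg,djj] add [ctw] -> 5 lines: laqyh dkrp ctw oxk geis
Final line 4: oxk

Answer: oxk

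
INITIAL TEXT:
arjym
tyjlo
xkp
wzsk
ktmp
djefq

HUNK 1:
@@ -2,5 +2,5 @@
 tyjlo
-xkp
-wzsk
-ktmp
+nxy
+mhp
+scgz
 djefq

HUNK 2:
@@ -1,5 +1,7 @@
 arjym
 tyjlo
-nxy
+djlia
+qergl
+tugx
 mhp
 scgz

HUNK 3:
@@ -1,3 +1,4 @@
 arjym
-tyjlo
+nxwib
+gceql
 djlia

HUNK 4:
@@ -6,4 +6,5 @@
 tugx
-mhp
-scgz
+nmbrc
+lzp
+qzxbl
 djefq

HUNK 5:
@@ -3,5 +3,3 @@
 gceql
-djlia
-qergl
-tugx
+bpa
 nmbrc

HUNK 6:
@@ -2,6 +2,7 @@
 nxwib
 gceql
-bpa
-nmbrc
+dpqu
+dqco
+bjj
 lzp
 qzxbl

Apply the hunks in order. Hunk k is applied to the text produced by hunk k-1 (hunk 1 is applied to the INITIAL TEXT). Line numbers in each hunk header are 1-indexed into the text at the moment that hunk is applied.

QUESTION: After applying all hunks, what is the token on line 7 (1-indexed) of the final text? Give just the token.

Answer: lzp

Derivation:
Hunk 1: at line 2 remove [xkp,wzsk,ktmp] add [nxy,mhp,scgz] -> 6 lines: arjym tyjlo nxy mhp scgz djefq
Hunk 2: at line 1 remove [nxy] add [djlia,qergl,tugx] -> 8 lines: arjym tyjlo djlia qergl tugx mhp scgz djefq
Hunk 3: at line 1 remove [tyjlo] add [nxwib,gceql] -> 9 lines: arjym nxwib gceql djlia qergl tugx mhp scgz djefq
Hunk 4: at line 6 remove [mhp,scgz] add [nmbrc,lzp,qzxbl] -> 10 lines: arjym nxwib gceql djlia qergl tugx nmbrc lzp qzxbl djefq
Hunk 5: at line 3 remove [djlia,qergl,tugx] add [bpa] -> 8 lines: arjym nxwib gceql bpa nmbrc lzp qzxbl djefq
Hunk 6: at line 2 remove [bpa,nmbrc] add [dpqu,dqco,bjj] -> 9 lines: arjym nxwib gceql dpqu dqco bjj lzp qzxbl djefq
Final line 7: lzp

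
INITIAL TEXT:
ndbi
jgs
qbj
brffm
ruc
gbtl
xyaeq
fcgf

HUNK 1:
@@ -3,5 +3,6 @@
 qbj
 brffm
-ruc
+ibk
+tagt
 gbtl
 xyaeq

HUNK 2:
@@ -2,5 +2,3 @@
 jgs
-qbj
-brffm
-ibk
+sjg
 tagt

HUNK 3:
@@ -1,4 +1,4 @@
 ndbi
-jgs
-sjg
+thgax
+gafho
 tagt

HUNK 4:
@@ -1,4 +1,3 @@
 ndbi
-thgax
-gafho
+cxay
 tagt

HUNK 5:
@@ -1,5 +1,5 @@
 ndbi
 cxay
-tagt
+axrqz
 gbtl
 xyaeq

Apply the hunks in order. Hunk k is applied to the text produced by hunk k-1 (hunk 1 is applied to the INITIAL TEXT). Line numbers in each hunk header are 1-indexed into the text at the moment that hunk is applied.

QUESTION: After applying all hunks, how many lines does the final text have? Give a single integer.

Answer: 6

Derivation:
Hunk 1: at line 3 remove [ruc] add [ibk,tagt] -> 9 lines: ndbi jgs qbj brffm ibk tagt gbtl xyaeq fcgf
Hunk 2: at line 2 remove [qbj,brffm,ibk] add [sjg] -> 7 lines: ndbi jgs sjg tagt gbtl xyaeq fcgf
Hunk 3: at line 1 remove [jgs,sjg] add [thgax,gafho] -> 7 lines: ndbi thgax gafho tagt gbtl xyaeq fcgf
Hunk 4: at line 1 remove [thgax,gafho] add [cxay] -> 6 lines: ndbi cxay tagt gbtl xyaeq fcgf
Hunk 5: at line 1 remove [tagt] add [axrqz] -> 6 lines: ndbi cxay axrqz gbtl xyaeq fcgf
Final line count: 6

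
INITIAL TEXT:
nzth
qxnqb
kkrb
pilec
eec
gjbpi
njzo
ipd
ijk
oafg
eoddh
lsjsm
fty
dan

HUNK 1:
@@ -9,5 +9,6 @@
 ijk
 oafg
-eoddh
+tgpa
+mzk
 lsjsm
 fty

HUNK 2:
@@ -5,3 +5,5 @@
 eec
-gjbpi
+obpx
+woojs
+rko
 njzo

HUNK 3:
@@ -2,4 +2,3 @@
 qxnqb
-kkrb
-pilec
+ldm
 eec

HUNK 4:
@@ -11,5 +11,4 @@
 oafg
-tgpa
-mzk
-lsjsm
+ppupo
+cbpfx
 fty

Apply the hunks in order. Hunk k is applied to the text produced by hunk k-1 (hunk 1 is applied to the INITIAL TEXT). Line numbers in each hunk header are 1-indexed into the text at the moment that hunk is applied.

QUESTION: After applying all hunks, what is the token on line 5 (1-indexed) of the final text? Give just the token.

Hunk 1: at line 9 remove [eoddh] add [tgpa,mzk] -> 15 lines: nzth qxnqb kkrb pilec eec gjbpi njzo ipd ijk oafg tgpa mzk lsjsm fty dan
Hunk 2: at line 5 remove [gjbpi] add [obpx,woojs,rko] -> 17 lines: nzth qxnqb kkrb pilec eec obpx woojs rko njzo ipd ijk oafg tgpa mzk lsjsm fty dan
Hunk 3: at line 2 remove [kkrb,pilec] add [ldm] -> 16 lines: nzth qxnqb ldm eec obpx woojs rko njzo ipd ijk oafg tgpa mzk lsjsm fty dan
Hunk 4: at line 11 remove [tgpa,mzk,lsjsm] add [ppupo,cbpfx] -> 15 lines: nzth qxnqb ldm eec obpx woojs rko njzo ipd ijk oafg ppupo cbpfx fty dan
Final line 5: obpx

Answer: obpx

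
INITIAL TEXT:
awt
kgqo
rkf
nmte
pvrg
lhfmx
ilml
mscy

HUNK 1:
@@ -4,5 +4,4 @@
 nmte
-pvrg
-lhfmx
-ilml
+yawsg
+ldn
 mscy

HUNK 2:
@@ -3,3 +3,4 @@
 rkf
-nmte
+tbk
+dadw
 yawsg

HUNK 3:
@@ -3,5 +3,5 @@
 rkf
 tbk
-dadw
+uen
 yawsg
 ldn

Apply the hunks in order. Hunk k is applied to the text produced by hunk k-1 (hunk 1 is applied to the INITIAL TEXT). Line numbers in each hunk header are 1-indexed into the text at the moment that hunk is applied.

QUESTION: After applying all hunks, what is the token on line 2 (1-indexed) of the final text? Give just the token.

Answer: kgqo

Derivation:
Hunk 1: at line 4 remove [pvrg,lhfmx,ilml] add [yawsg,ldn] -> 7 lines: awt kgqo rkf nmte yawsg ldn mscy
Hunk 2: at line 3 remove [nmte] add [tbk,dadw] -> 8 lines: awt kgqo rkf tbk dadw yawsg ldn mscy
Hunk 3: at line 3 remove [dadw] add [uen] -> 8 lines: awt kgqo rkf tbk uen yawsg ldn mscy
Final line 2: kgqo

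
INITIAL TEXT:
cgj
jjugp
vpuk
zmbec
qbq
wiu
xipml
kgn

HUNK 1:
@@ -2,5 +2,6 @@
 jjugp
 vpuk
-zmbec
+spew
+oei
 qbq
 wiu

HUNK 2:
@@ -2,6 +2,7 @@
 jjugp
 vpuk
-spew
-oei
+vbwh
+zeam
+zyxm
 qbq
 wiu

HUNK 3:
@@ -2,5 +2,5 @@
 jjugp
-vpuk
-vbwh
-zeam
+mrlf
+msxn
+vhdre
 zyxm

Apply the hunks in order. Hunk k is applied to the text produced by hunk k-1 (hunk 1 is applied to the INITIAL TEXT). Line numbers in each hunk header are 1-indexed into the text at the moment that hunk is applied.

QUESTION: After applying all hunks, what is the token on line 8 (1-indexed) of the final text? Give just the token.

Hunk 1: at line 2 remove [zmbec] add [spew,oei] -> 9 lines: cgj jjugp vpuk spew oei qbq wiu xipml kgn
Hunk 2: at line 2 remove [spew,oei] add [vbwh,zeam,zyxm] -> 10 lines: cgj jjugp vpuk vbwh zeam zyxm qbq wiu xipml kgn
Hunk 3: at line 2 remove [vpuk,vbwh,zeam] add [mrlf,msxn,vhdre] -> 10 lines: cgj jjugp mrlf msxn vhdre zyxm qbq wiu xipml kgn
Final line 8: wiu

Answer: wiu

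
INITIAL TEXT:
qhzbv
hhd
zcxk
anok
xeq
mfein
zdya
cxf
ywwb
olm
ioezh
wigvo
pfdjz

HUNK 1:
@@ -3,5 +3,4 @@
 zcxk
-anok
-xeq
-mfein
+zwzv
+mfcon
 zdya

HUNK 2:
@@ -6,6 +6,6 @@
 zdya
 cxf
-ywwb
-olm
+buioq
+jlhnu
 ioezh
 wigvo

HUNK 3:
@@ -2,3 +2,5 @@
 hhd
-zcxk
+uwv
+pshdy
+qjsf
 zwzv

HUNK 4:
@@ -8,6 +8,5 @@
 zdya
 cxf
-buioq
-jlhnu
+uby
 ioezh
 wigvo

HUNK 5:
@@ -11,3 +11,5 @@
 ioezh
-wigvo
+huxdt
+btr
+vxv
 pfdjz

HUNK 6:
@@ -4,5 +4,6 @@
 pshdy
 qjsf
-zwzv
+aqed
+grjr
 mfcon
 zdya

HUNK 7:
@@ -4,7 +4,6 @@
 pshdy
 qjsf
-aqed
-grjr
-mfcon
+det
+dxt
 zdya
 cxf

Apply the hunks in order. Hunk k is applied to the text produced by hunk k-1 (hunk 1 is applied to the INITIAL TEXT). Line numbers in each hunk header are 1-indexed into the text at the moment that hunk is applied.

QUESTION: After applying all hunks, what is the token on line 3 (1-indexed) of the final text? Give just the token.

Answer: uwv

Derivation:
Hunk 1: at line 3 remove [anok,xeq,mfein] add [zwzv,mfcon] -> 12 lines: qhzbv hhd zcxk zwzv mfcon zdya cxf ywwb olm ioezh wigvo pfdjz
Hunk 2: at line 6 remove [ywwb,olm] add [buioq,jlhnu] -> 12 lines: qhzbv hhd zcxk zwzv mfcon zdya cxf buioq jlhnu ioezh wigvo pfdjz
Hunk 3: at line 2 remove [zcxk] add [uwv,pshdy,qjsf] -> 14 lines: qhzbv hhd uwv pshdy qjsf zwzv mfcon zdya cxf buioq jlhnu ioezh wigvo pfdjz
Hunk 4: at line 8 remove [buioq,jlhnu] add [uby] -> 13 lines: qhzbv hhd uwv pshdy qjsf zwzv mfcon zdya cxf uby ioezh wigvo pfdjz
Hunk 5: at line 11 remove [wigvo] add [huxdt,btr,vxv] -> 15 lines: qhzbv hhd uwv pshdy qjsf zwzv mfcon zdya cxf uby ioezh huxdt btr vxv pfdjz
Hunk 6: at line 4 remove [zwzv] add [aqed,grjr] -> 16 lines: qhzbv hhd uwv pshdy qjsf aqed grjr mfcon zdya cxf uby ioezh huxdt btr vxv pfdjz
Hunk 7: at line 4 remove [aqed,grjr,mfcon] add [det,dxt] -> 15 lines: qhzbv hhd uwv pshdy qjsf det dxt zdya cxf uby ioezh huxdt btr vxv pfdjz
Final line 3: uwv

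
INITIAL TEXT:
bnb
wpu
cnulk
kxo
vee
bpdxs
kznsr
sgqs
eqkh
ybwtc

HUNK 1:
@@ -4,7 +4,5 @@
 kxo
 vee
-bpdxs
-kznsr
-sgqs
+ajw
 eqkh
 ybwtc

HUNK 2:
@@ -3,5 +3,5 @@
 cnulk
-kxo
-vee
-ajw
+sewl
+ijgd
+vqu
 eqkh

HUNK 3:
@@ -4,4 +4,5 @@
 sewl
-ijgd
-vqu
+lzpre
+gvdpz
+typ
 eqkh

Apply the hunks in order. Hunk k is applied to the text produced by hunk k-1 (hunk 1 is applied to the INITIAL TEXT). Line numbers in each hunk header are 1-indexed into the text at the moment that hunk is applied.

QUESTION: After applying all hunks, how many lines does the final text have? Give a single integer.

Hunk 1: at line 4 remove [bpdxs,kznsr,sgqs] add [ajw] -> 8 lines: bnb wpu cnulk kxo vee ajw eqkh ybwtc
Hunk 2: at line 3 remove [kxo,vee,ajw] add [sewl,ijgd,vqu] -> 8 lines: bnb wpu cnulk sewl ijgd vqu eqkh ybwtc
Hunk 3: at line 4 remove [ijgd,vqu] add [lzpre,gvdpz,typ] -> 9 lines: bnb wpu cnulk sewl lzpre gvdpz typ eqkh ybwtc
Final line count: 9

Answer: 9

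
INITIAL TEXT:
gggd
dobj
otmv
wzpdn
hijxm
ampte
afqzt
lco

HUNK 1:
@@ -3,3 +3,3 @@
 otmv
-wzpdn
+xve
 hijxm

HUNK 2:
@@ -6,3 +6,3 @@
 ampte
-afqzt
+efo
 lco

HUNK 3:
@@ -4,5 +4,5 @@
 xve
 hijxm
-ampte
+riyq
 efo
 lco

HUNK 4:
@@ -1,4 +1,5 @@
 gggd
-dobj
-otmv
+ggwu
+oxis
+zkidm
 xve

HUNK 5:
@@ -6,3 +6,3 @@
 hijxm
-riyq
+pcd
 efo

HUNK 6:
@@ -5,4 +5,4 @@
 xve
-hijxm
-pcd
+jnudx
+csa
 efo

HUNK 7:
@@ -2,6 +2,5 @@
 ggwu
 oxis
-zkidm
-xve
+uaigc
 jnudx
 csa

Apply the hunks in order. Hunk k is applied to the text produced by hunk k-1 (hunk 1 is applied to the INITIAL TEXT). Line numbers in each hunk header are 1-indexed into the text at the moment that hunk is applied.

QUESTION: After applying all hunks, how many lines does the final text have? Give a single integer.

Hunk 1: at line 3 remove [wzpdn] add [xve] -> 8 lines: gggd dobj otmv xve hijxm ampte afqzt lco
Hunk 2: at line 6 remove [afqzt] add [efo] -> 8 lines: gggd dobj otmv xve hijxm ampte efo lco
Hunk 3: at line 4 remove [ampte] add [riyq] -> 8 lines: gggd dobj otmv xve hijxm riyq efo lco
Hunk 4: at line 1 remove [dobj,otmv] add [ggwu,oxis,zkidm] -> 9 lines: gggd ggwu oxis zkidm xve hijxm riyq efo lco
Hunk 5: at line 6 remove [riyq] add [pcd] -> 9 lines: gggd ggwu oxis zkidm xve hijxm pcd efo lco
Hunk 6: at line 5 remove [hijxm,pcd] add [jnudx,csa] -> 9 lines: gggd ggwu oxis zkidm xve jnudx csa efo lco
Hunk 7: at line 2 remove [zkidm,xve] add [uaigc] -> 8 lines: gggd ggwu oxis uaigc jnudx csa efo lco
Final line count: 8

Answer: 8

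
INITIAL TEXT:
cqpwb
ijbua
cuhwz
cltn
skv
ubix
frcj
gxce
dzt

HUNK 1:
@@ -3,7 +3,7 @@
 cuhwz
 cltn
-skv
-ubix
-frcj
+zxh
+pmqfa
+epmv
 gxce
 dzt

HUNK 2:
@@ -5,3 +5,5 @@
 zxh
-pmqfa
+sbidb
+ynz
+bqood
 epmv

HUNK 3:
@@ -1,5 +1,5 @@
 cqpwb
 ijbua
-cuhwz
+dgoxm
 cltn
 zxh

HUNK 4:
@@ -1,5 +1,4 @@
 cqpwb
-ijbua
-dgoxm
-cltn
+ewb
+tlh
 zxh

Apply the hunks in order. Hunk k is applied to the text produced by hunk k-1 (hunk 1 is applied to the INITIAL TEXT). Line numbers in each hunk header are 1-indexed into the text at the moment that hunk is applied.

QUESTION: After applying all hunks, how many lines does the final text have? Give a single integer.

Hunk 1: at line 3 remove [skv,ubix,frcj] add [zxh,pmqfa,epmv] -> 9 lines: cqpwb ijbua cuhwz cltn zxh pmqfa epmv gxce dzt
Hunk 2: at line 5 remove [pmqfa] add [sbidb,ynz,bqood] -> 11 lines: cqpwb ijbua cuhwz cltn zxh sbidb ynz bqood epmv gxce dzt
Hunk 3: at line 1 remove [cuhwz] add [dgoxm] -> 11 lines: cqpwb ijbua dgoxm cltn zxh sbidb ynz bqood epmv gxce dzt
Hunk 4: at line 1 remove [ijbua,dgoxm,cltn] add [ewb,tlh] -> 10 lines: cqpwb ewb tlh zxh sbidb ynz bqood epmv gxce dzt
Final line count: 10

Answer: 10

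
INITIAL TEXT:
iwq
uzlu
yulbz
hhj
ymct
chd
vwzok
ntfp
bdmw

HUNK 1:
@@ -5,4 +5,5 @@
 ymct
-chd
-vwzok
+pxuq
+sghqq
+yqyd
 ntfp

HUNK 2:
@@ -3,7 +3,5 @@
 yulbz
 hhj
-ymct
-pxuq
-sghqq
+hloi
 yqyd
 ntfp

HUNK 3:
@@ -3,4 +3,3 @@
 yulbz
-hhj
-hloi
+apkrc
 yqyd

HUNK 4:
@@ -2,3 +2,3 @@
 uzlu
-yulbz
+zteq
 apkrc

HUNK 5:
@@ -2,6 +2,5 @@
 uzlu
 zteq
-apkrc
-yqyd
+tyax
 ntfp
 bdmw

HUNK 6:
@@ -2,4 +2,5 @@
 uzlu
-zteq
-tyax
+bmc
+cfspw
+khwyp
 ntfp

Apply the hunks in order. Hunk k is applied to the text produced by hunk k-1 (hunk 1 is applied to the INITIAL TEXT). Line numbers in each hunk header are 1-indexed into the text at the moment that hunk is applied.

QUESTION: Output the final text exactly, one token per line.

Answer: iwq
uzlu
bmc
cfspw
khwyp
ntfp
bdmw

Derivation:
Hunk 1: at line 5 remove [chd,vwzok] add [pxuq,sghqq,yqyd] -> 10 lines: iwq uzlu yulbz hhj ymct pxuq sghqq yqyd ntfp bdmw
Hunk 2: at line 3 remove [ymct,pxuq,sghqq] add [hloi] -> 8 lines: iwq uzlu yulbz hhj hloi yqyd ntfp bdmw
Hunk 3: at line 3 remove [hhj,hloi] add [apkrc] -> 7 lines: iwq uzlu yulbz apkrc yqyd ntfp bdmw
Hunk 4: at line 2 remove [yulbz] add [zteq] -> 7 lines: iwq uzlu zteq apkrc yqyd ntfp bdmw
Hunk 5: at line 2 remove [apkrc,yqyd] add [tyax] -> 6 lines: iwq uzlu zteq tyax ntfp bdmw
Hunk 6: at line 2 remove [zteq,tyax] add [bmc,cfspw,khwyp] -> 7 lines: iwq uzlu bmc cfspw khwyp ntfp bdmw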